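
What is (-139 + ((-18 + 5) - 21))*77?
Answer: -13321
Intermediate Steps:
(-139 + ((-18 + 5) - 21))*77 = (-139 + (-13 - 21))*77 = (-139 - 34)*77 = -173*77 = -13321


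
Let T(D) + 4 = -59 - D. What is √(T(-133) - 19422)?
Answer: 2*I*√4838 ≈ 139.11*I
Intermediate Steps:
T(D) = -63 - D (T(D) = -4 + (-59 - D) = -63 - D)
√(T(-133) - 19422) = √((-63 - 1*(-133)) - 19422) = √((-63 + 133) - 19422) = √(70 - 19422) = √(-19352) = 2*I*√4838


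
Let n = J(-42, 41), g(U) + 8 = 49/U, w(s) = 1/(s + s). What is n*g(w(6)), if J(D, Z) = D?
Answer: -24360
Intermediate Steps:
w(s) = 1/(2*s)
g(U) = -8 + 49/U
n = -42
n*g(w(6)) = -42*(-8 + 49/(((½)/6))) = -42*(-8 + 49/(((½)*(⅙)))) = -42*(-8 + 49/(1/12)) = -42*(-8 + 49*12) = -42*(-8 + 588) = -42*580 = -24360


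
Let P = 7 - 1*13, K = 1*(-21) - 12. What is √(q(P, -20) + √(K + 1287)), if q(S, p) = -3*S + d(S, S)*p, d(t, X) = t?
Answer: √(138 + √1254) ≈ 13.169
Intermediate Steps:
K = -33 (K = -21 - 12 = -33)
P = -6 (P = 7 - 13 = -6)
q(S, p) = -3*S + S*p
√(q(P, -20) + √(K + 1287)) = √(-6*(-3 - 20) + √(-33 + 1287)) = √(-6*(-23) + √1254) = √(138 + √1254)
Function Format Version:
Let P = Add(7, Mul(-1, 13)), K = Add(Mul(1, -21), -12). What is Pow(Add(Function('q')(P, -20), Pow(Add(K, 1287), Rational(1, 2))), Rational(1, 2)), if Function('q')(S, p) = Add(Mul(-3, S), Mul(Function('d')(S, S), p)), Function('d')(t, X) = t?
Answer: Pow(Add(138, Pow(1254, Rational(1, 2))), Rational(1, 2)) ≈ 13.169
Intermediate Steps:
K = -33 (K = Add(-21, -12) = -33)
P = -6 (P = Add(7, -13) = -6)
Function('q')(S, p) = Add(Mul(-3, S), Mul(S, p))
Pow(Add(Function('q')(P, -20), Pow(Add(K, 1287), Rational(1, 2))), Rational(1, 2)) = Pow(Add(Mul(-6, Add(-3, -20)), Pow(Add(-33, 1287), Rational(1, 2))), Rational(1, 2)) = Pow(Add(Mul(-6, -23), Pow(1254, Rational(1, 2))), Rational(1, 2)) = Pow(Add(138, Pow(1254, Rational(1, 2))), Rational(1, 2))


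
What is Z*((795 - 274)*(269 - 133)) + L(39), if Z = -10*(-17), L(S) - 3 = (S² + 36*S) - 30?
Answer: 12048418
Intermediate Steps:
L(S) = -27 + S² + 36*S (L(S) = 3 + ((S² + 36*S) - 30) = 3 + (-30 + S² + 36*S) = -27 + S² + 36*S)
Z = 170
Z*((795 - 274)*(269 - 133)) + L(39) = 170*((795 - 274)*(269 - 133)) + (-27 + 39² + 36*39) = 170*(521*136) + (-27 + 1521 + 1404) = 170*70856 + 2898 = 12045520 + 2898 = 12048418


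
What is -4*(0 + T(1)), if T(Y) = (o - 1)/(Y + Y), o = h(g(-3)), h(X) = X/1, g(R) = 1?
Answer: 0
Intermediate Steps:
h(X) = X (h(X) = X*1 = X)
o = 1
T(Y) = 0 (T(Y) = (1 - 1)/(Y + Y) = 0/((2*Y)) = 0*(1/(2*Y)) = 0)
-4*(0 + T(1)) = -4*(0 + 0) = -4*0 = 0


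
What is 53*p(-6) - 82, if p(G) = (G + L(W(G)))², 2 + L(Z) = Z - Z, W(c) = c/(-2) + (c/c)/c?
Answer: 3310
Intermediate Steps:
W(c) = 1/c - c/2 (W(c) = c*(-½) + 1/c = -c/2 + 1/c = 1/c - c/2)
L(Z) = -2 (L(Z) = -2 + (Z - Z) = -2 + 0 = -2)
p(G) = (-2 + G)² (p(G) = (G - 2)² = (-2 + G)²)
53*p(-6) - 82 = 53*(-2 - 6)² - 82 = 53*(-8)² - 82 = 53*64 - 82 = 3392 - 82 = 3310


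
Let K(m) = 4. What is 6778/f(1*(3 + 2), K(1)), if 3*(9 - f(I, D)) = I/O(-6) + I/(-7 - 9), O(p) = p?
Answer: 976032/1351 ≈ 722.45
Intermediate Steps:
f(I, D) = 9 + 11*I/144 (f(I, D) = 9 - (I/(-6) + I/(-7 - 9))/3 = 9 - (I*(-1/6) + I/(-16))/3 = 9 - (-I/6 + I*(-1/16))/3 = 9 - (-I/6 - I/16)/3 = 9 - (-11)*I/144 = 9 + 11*I/144)
6778/f(1*(3 + 2), K(1)) = 6778/(9 + 11*(1*(3 + 2))/144) = 6778/(9 + 11*(1*5)/144) = 6778/(9 + (11/144)*5) = 6778/(9 + 55/144) = 6778/(1351/144) = 6778*(144/1351) = 976032/1351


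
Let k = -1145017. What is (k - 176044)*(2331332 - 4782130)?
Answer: 3237653656678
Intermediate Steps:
(k - 176044)*(2331332 - 4782130) = (-1145017 - 176044)*(2331332 - 4782130) = -1321061*(-2450798) = 3237653656678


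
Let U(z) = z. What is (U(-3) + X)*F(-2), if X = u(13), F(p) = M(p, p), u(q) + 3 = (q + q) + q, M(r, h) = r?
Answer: -66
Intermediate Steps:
u(q) = -3 + 3*q (u(q) = -3 + ((q + q) + q) = -3 + (2*q + q) = -3 + 3*q)
F(p) = p
X = 36 (X = -3 + 3*13 = -3 + 39 = 36)
(U(-3) + X)*F(-2) = (-3 + 36)*(-2) = 33*(-2) = -66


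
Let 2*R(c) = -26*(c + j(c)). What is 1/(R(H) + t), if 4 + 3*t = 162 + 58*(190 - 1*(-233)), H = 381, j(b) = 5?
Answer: 3/9638 ≈ 0.00031127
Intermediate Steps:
R(c) = -65 - 13*c (R(c) = (-26*(c + 5))/2 = (-26*(5 + c))/2 = (-130 - 26*c)/2 = -65 - 13*c)
t = 24692/3 (t = -4/3 + (162 + 58*(190 - 1*(-233)))/3 = -4/3 + (162 + 58*(190 + 233))/3 = -4/3 + (162 + 58*423)/3 = -4/3 + (162 + 24534)/3 = -4/3 + (1/3)*24696 = -4/3 + 8232 = 24692/3 ≈ 8230.7)
1/(R(H) + t) = 1/((-65 - 13*381) + 24692/3) = 1/((-65 - 4953) + 24692/3) = 1/(-5018 + 24692/3) = 1/(9638/3) = 3/9638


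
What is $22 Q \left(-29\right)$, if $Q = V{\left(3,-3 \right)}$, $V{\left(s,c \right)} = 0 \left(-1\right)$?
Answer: $0$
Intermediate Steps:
$V{\left(s,c \right)} = 0$
$Q = 0$
$22 Q \left(-29\right) = 22 \cdot 0 \left(-29\right) = 0 \left(-29\right) = 0$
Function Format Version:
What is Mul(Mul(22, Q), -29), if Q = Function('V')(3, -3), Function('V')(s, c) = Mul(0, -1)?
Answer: 0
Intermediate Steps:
Function('V')(s, c) = 0
Q = 0
Mul(Mul(22, Q), -29) = Mul(Mul(22, 0), -29) = Mul(0, -29) = 0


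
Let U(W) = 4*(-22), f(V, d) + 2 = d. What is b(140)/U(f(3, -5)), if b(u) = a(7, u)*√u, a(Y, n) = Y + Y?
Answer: -7*√35/22 ≈ -1.8824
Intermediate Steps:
a(Y, n) = 2*Y
f(V, d) = -2 + d
b(u) = 14*√u (b(u) = (2*7)*√u = 14*√u)
U(W) = -88
b(140)/U(f(3, -5)) = (14*√140)/(-88) = (14*(2*√35))*(-1/88) = (28*√35)*(-1/88) = -7*√35/22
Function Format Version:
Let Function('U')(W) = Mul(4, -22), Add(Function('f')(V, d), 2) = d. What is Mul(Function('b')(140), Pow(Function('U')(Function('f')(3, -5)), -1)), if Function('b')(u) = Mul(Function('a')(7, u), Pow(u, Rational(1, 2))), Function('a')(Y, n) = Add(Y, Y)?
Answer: Mul(Rational(-7, 22), Pow(35, Rational(1, 2))) ≈ -1.8824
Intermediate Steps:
Function('a')(Y, n) = Mul(2, Y)
Function('f')(V, d) = Add(-2, d)
Function('b')(u) = Mul(14, Pow(u, Rational(1, 2))) (Function('b')(u) = Mul(Mul(2, 7), Pow(u, Rational(1, 2))) = Mul(14, Pow(u, Rational(1, 2))))
Function('U')(W) = -88
Mul(Function('b')(140), Pow(Function('U')(Function('f')(3, -5)), -1)) = Mul(Mul(14, Pow(140, Rational(1, 2))), Pow(-88, -1)) = Mul(Mul(14, Mul(2, Pow(35, Rational(1, 2)))), Rational(-1, 88)) = Mul(Mul(28, Pow(35, Rational(1, 2))), Rational(-1, 88)) = Mul(Rational(-7, 22), Pow(35, Rational(1, 2)))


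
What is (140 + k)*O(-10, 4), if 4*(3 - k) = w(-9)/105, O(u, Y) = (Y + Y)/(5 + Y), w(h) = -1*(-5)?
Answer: 24022/189 ≈ 127.10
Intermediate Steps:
w(h) = 5
O(u, Y) = 2*Y/(5 + Y) (O(u, Y) = (2*Y)/(5 + Y) = 2*Y/(5 + Y))
k = 251/84 (k = 3 - 5/(4*105) = 3 - 1/4*1/21 = 3 - 1/84 = 251/84 ≈ 2.9881)
(140 + k)*O(-10, 4) = (140 + 251/84)*(2*4/(5 + 4)) = 12011*(2*4/9)/84 = 12011*(2*4*(1/9))/84 = (12011/84)*(8/9) = 24022/189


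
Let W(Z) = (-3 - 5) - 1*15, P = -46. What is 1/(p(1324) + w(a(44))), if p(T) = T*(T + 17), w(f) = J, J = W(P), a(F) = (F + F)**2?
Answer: 1/1775461 ≈ 5.6323e-7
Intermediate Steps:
a(F) = 4*F**2 (a(F) = (2*F)**2 = 4*F**2)
W(Z) = -23 (W(Z) = -8 - 15 = -23)
J = -23
w(f) = -23
p(T) = T*(17 + T)
1/(p(1324) + w(a(44))) = 1/(1324*(17 + 1324) - 23) = 1/(1324*1341 - 23) = 1/(1775484 - 23) = 1/1775461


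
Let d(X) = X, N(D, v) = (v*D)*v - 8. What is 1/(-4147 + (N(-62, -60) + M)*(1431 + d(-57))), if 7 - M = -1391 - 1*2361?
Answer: -1/301527073 ≈ -3.3165e-9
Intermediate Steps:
N(D, v) = -8 + D*v**2 (N(D, v) = (D*v)*v - 8 = D*v**2 - 8 = -8 + D*v**2)
M = 3759 (M = 7 - (-1391 - 1*2361) = 7 - (-1391 - 2361) = 7 - 1*(-3752) = 7 + 3752 = 3759)
1/(-4147 + (N(-62, -60) + M)*(1431 + d(-57))) = 1/(-4147 + ((-8 - 62*(-60)**2) + 3759)*(1431 - 57)) = 1/(-4147 + ((-8 - 62*3600) + 3759)*1374) = 1/(-4147 + ((-8 - 223200) + 3759)*1374) = 1/(-4147 + (-223208 + 3759)*1374) = 1/(-4147 - 219449*1374) = 1/(-4147 - 301522926) = 1/(-301527073) = -1/301527073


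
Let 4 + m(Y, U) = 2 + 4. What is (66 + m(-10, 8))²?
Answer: 4624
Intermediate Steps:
m(Y, U) = 2 (m(Y, U) = -4 + (2 + 4) = -4 + 6 = 2)
(66 + m(-10, 8))² = (66 + 2)² = 68² = 4624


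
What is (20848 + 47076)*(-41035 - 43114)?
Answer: -5715736676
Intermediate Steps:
(20848 + 47076)*(-41035 - 43114) = 67924*(-84149) = -5715736676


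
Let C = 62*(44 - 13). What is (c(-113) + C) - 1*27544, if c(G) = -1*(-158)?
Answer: -25464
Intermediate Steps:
C = 1922 (C = 62*31 = 1922)
c(G) = 158
(c(-113) + C) - 1*27544 = (158 + 1922) - 1*27544 = 2080 - 27544 = -25464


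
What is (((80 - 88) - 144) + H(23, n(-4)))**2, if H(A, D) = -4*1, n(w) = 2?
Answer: 24336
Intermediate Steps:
H(A, D) = -4
(((80 - 88) - 144) + H(23, n(-4)))**2 = (((80 - 88) - 144) - 4)**2 = ((-8 - 144) - 4)**2 = (-152 - 4)**2 = (-156)**2 = 24336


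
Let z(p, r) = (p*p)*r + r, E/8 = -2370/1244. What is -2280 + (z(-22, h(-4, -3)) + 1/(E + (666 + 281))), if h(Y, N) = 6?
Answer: 182559821/289777 ≈ 630.00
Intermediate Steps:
E = -4740/311 (E = 8*(-2370/1244) = 8*(-2370*1/1244) = 8*(-1185/622) = -4740/311 ≈ -15.241)
z(p, r) = r + r*p² (z(p, r) = p²*r + r = r*p² + r = r + r*p²)
-2280 + (z(-22, h(-4, -3)) + 1/(E + (666 + 281))) = -2280 + (6*(1 + (-22)²) + 1/(-4740/311 + (666 + 281))) = -2280 + (6*(1 + 484) + 1/(-4740/311 + 947)) = -2280 + (6*485 + 1/(289777/311)) = -2280 + (2910 + 311/289777) = -2280 + 843251381/289777 = 182559821/289777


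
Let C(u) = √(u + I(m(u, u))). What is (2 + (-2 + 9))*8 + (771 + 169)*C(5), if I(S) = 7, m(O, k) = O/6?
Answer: 72 + 1880*√3 ≈ 3328.3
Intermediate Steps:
m(O, k) = O/6 (m(O, k) = O*(⅙) = O/6)
C(u) = √(7 + u) (C(u) = √(u + 7) = √(7 + u))
(2 + (-2 + 9))*8 + (771 + 169)*C(5) = (2 + (-2 + 9))*8 + (771 + 169)*√(7 + 5) = (2 + 7)*8 + 940*√12 = 9*8 + 940*(2*√3) = 72 + 1880*√3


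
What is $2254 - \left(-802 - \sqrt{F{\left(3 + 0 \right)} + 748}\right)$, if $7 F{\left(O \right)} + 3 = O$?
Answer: $3056 + 2 \sqrt{187} \approx 3083.4$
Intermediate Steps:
$F{\left(O \right)} = - \frac{3}{7} + \frac{O}{7}$
$2254 - \left(-802 - \sqrt{F{\left(3 + 0 \right)} + 748}\right) = 2254 - \left(-802 - \sqrt{\left(- \frac{3}{7} + \frac{3 + 0}{7}\right) + 748}\right) = 2254 - \left(-802 - \sqrt{\left(- \frac{3}{7} + \frac{1}{7} \cdot 3\right) + 748}\right) = 2254 - \left(-802 - \sqrt{\left(- \frac{3}{7} + \frac{3}{7}\right) + 748}\right) = 2254 - \left(-802 - \sqrt{0 + 748}\right) = 2254 - \left(-802 - \sqrt{748}\right) = 2254 - \left(-802 - 2 \sqrt{187}\right) = 2254 + \left(802 + 2 \sqrt{187}\right) = 3056 + 2 \sqrt{187}$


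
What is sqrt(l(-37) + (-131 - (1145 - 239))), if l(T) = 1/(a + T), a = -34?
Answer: 2*I*sqrt(1306897)/71 ≈ 32.203*I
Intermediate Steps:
l(T) = 1/(-34 + T)
sqrt(l(-37) + (-131 - (1145 - 239))) = sqrt(1/(-34 - 37) + (-131 - (1145 - 239))) = sqrt(1/(-71) + (-131 - 1*906)) = sqrt(-1/71 + (-131 - 906)) = sqrt(-1/71 - 1037) = sqrt(-73628/71) = 2*I*sqrt(1306897)/71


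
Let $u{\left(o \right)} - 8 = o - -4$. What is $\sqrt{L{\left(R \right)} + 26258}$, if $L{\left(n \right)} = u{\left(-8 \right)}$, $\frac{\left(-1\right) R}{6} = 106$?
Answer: $3 \sqrt{2918} \approx 162.06$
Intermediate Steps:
$R = -636$ ($R = \left(-6\right) 106 = -636$)
$u{\left(o \right)} = 12 + o$ ($u{\left(o \right)} = 8 + \left(o - -4\right) = 8 + \left(o + 4\right) = 8 + \left(4 + o\right) = 12 + o$)
$L{\left(n \right)} = 4$ ($L{\left(n \right)} = 12 - 8 = 4$)
$\sqrt{L{\left(R \right)} + 26258} = \sqrt{4 + 26258} = \sqrt{26262} = 3 \sqrt{2918}$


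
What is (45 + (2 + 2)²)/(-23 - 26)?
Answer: -61/49 ≈ -1.2449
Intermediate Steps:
(45 + (2 + 2)²)/(-23 - 26) = (45 + 4²)/(-49) = -(45 + 16)/49 = -1/49*61 = -61/49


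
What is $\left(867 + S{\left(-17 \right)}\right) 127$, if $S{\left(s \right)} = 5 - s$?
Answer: $112903$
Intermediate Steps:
$\left(867 + S{\left(-17 \right)}\right) 127 = \left(867 + \left(5 - -17\right)\right) 127 = \left(867 + \left(5 + 17\right)\right) 127 = \left(867 + 22\right) 127 = 889 \cdot 127 = 112903$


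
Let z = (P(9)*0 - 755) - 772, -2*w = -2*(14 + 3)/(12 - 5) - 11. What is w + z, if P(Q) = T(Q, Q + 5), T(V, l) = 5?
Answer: -21267/14 ≈ -1519.1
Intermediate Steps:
P(Q) = 5
w = 111/14 (w = -(-2*(14 + 3)/(12 - 5) - 11)/2 = -(-34/7 - 11)/2 = -1/2*(-111/7) = 111/14 ≈ 7.9286)
z = -1527 (z = (5*0 - 755) - 772 = (0 - 755) - 772 = -755 - 772 = -1527)
w + z = 111/14 - 1527 = -21267/14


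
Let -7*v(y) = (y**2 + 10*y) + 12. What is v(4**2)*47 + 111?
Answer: -19339/7 ≈ -2762.7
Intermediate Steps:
v(y) = -12/7 - 10*y/7 - y**2/7 (v(y) = -((y**2 + 10*y) + 12)/7 = -(12 + y**2 + 10*y)/7 = -12/7 - 10*y/7 - y**2/7)
v(4**2)*47 + 111 = (-12/7 - 10/7*4**2 - (4**2)**2/7)*47 + 111 = (-12/7 - 10/7*16 - 1/7*16**2)*47 + 111 = (-12/7 - 160/7 - 1/7*256)*47 + 111 = (-12/7 - 160/7 - 256/7)*47 + 111 = -428/7*47 + 111 = -20116/7 + 111 = -19339/7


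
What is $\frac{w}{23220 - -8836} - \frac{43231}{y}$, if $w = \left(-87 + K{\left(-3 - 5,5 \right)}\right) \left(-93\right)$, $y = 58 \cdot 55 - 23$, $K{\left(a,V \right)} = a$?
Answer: $- \frac{1357832491}{101521352} \approx -13.375$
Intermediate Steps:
$y = 3167$ ($y = 3190 - 23 = 3167$)
$w = 8835$ ($w = \left(-87 - 8\right) \left(-93\right) = \left(-95\right) \left(-93\right) = 8835$)
$\frac{w}{23220 - -8836} - \frac{43231}{y} = \frac{8835}{23220 - -8836} - \frac{43231}{3167} = \frac{8835}{23220 + 8836} - \frac{43231}{3167} = \frac{8835}{32056} - \frac{43231}{3167} = - \frac{1357832491}{101521352}$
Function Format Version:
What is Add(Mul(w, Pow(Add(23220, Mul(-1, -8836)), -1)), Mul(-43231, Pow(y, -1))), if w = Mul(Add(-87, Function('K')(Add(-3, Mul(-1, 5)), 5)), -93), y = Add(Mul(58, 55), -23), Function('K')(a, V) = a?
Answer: Rational(-1357832491, 101521352) ≈ -13.375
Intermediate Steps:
y = 3167 (y = Add(3190, -23) = 3167)
w = 8835 (w = Mul(Add(-87, Add(-3, Mul(-1, 5))), -93) = Mul(Add(-87, Add(-3, -5)), -93) = Mul(Add(-87, -8), -93) = Mul(-95, -93) = 8835)
Add(Mul(w, Pow(Add(23220, Mul(-1, -8836)), -1)), Mul(-43231, Pow(y, -1))) = Add(Mul(8835, Pow(Add(23220, Mul(-1, -8836)), -1)), Mul(-43231, Pow(3167, -1))) = Add(Mul(8835, Pow(Add(23220, 8836), -1)), Mul(-43231, Rational(1, 3167))) = Add(Mul(8835, Pow(32056, -1)), Rational(-43231, 3167)) = Add(Mul(8835, Rational(1, 32056)), Rational(-43231, 3167)) = Add(Rational(8835, 32056), Rational(-43231, 3167)) = Rational(-1357832491, 101521352)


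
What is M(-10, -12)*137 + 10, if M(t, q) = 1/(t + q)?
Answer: 83/22 ≈ 3.7727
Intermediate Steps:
M(t, q) = 1/(q + t)
M(-10, -12)*137 + 10 = 137/(-12 - 10) + 10 = 137/(-22) + 10 = -1/22*137 + 10 = -137/22 + 10 = 83/22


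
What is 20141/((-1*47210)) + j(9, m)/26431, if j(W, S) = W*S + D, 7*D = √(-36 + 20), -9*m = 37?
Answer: -534093541/1247807510 + 4*I/185017 ≈ -0.42803 + 2.162e-5*I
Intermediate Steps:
m = -37/9 (m = -⅑*37 = -37/9 ≈ -4.1111)
D = 4*I/7 (D = √(-36 + 20)/7 = √(-16)/7 = (4*I)/7 = 4*I/7 ≈ 0.57143*I)
j(W, S) = 4*I/7 + S*W (j(W, S) = W*S + 4*I/7 = S*W + 4*I/7 = 4*I/7 + S*W)
20141/((-1*47210)) + j(9, m)/26431 = 20141/((-1*47210)) + (4*I/7 - 37/9*9)/26431 = 20141/(-47210) + (4*I/7 - 37)*(1/26431) = 20141*(-1/47210) + (-37 + 4*I/7)*(1/26431) = -20141/47210 + (-37/26431 + 4*I/185017) = -534093541/1247807510 + 4*I/185017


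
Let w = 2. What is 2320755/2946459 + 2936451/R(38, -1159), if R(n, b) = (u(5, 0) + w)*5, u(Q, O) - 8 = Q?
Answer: 961367392626/24553825 ≈ 39153.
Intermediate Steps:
u(Q, O) = 8 + Q
R(n, b) = 75 (R(n, b) = ((8 + 5) + 2)*5 = (13 + 2)*5 = 15*5 = 75)
2320755/2946459 + 2936451/R(38, -1159) = 2320755/2946459 + 2936451/75 = 2320755*(1/2946459) + 2936451*(1/75) = 773585/982153 + 978817/25 = 961367392626/24553825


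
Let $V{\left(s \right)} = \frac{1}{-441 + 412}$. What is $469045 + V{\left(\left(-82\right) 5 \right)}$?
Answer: $\frac{13602304}{29} \approx 4.6905 \cdot 10^{5}$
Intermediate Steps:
$V{\left(s \right)} = - \frac{1}{29}$ ($V{\left(s \right)} = \frac{1}{-29} = - \frac{1}{29}$)
$469045 + V{\left(\left(-82\right) 5 \right)} = 469045 - \frac{1}{29} = \frac{13602304}{29}$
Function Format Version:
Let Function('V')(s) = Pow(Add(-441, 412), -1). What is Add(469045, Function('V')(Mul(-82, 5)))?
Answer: Rational(13602304, 29) ≈ 4.6905e+5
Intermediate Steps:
Function('V')(s) = Rational(-1, 29) (Function('V')(s) = Pow(-29, -1) = Rational(-1, 29))
Add(469045, Function('V')(Mul(-82, 5))) = Add(469045, Rational(-1, 29)) = Rational(13602304, 29)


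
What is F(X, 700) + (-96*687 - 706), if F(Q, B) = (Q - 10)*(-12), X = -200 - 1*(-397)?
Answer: -68902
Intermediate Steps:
X = 197 (X = -200 + 397 = 197)
F(Q, B) = 120 - 12*Q (F(Q, B) = (-10 + Q)*(-12) = 120 - 12*Q)
F(X, 700) + (-96*687 - 706) = (120 - 12*197) + (-96*687 - 706) = (120 - 2364) + (-65952 - 706) = -2244 - 66658 = -68902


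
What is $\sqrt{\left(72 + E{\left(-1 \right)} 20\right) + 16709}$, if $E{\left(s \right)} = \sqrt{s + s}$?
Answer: $\sqrt{16781 + 20 i \sqrt{2}} \approx 129.54 + 0.109 i$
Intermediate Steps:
$E{\left(s \right)} = \sqrt{2} \sqrt{s}$ ($E{\left(s \right)} = \sqrt{2 s} = \sqrt{2} \sqrt{s}$)
$\sqrt{\left(72 + E{\left(-1 \right)} 20\right) + 16709} = \sqrt{\left(72 + \sqrt{2} \sqrt{-1} \cdot 20\right) + 16709} = \sqrt{\left(72 + \sqrt{2} i 20\right) + 16709} = \sqrt{\left(72 + i \sqrt{2} \cdot 20\right) + 16709} = \sqrt{\left(72 + 20 i \sqrt{2}\right) + 16709} = \sqrt{16781 + 20 i \sqrt{2}}$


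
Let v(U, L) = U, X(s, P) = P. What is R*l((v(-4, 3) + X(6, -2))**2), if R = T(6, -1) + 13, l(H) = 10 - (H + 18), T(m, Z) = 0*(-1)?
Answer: -572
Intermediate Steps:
T(m, Z) = 0
l(H) = -8 - H (l(H) = 10 - (18 + H) = 10 + (-18 - H) = -8 - H)
R = 13 (R = 0 + 13 = 13)
R*l((v(-4, 3) + X(6, -2))**2) = 13*(-8 - (-4 - 2)**2) = 13*(-8 - 1*(-6)**2) = 13*(-8 - 1*36) = 13*(-8 - 36) = 13*(-44) = -572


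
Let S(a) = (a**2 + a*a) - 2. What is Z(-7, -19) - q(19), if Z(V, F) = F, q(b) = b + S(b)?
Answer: -758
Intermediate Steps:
S(a) = -2 + 2*a**2 (S(a) = (a**2 + a**2) - 2 = 2*a**2 - 2 = -2 + 2*a**2)
q(b) = -2 + b + 2*b**2 (q(b) = b + (-2 + 2*b**2) = -2 + b + 2*b**2)
Z(-7, -19) - q(19) = -19 - (-2 + 19 + 2*19**2) = -19 - (-2 + 19 + 2*361) = -19 - (-2 + 19 + 722) = -19 - 1*739 = -19 - 739 = -758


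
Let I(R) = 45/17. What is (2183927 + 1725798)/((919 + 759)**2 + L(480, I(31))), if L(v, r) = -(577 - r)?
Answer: 66465325/47856864 ≈ 1.3888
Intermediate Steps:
I(R) = 45/17 (I(R) = 45*(1/17) = 45/17)
L(v, r) = -577 + r
(2183927 + 1725798)/((919 + 759)**2 + L(480, I(31))) = (2183927 + 1725798)/((919 + 759)**2 + (-577 + 45/17)) = 3909725/(1678**2 - 9764/17) = 3909725/(2815684 - 9764/17) = 3909725/(47856864/17) = 3909725*(17/47856864) = 66465325/47856864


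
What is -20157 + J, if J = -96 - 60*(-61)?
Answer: -16593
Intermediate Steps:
J = 3564 (J = -96 + 3660 = 3564)
-20157 + J = -20157 + 3564 = -16593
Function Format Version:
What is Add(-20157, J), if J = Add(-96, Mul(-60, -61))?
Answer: -16593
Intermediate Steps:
J = 3564 (J = Add(-96, 3660) = 3564)
Add(-20157, J) = Add(-20157, 3564) = -16593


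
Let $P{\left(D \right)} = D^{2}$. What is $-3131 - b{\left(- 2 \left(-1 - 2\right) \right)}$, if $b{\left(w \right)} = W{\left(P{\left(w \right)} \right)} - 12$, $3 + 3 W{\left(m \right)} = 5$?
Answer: $- \frac{9359}{3} \approx -3119.7$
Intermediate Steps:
$W{\left(m \right)} = \frac{2}{3}$ ($W{\left(m \right)} = -1 + \frac{1}{3} \cdot 5 = -1 + \frac{5}{3} = \frac{2}{3}$)
$b{\left(w \right)} = - \frac{34}{3}$ ($b{\left(w \right)} = \frac{2}{3} - 12 = - \frac{34}{3}$)
$-3131 - b{\left(- 2 \left(-1 - 2\right) \right)} = -3131 - - \frac{34}{3} = -3131 + \frac{34}{3} = - \frac{9359}{3}$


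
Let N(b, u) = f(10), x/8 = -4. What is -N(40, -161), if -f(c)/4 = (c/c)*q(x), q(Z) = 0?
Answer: 0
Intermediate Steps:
x = -32 (x = 8*(-4) = -32)
f(c) = 0 (f(c) = -4*c/c*0 = -4*0 = 0)
N(b, u) = 0
-N(40, -161) = -1*0 = 0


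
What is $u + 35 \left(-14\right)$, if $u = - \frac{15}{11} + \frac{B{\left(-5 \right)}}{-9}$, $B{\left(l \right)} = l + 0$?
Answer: $- \frac{48590}{99} \approx -490.81$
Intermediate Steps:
$B{\left(l \right)} = l$
$u = - \frac{80}{99}$ ($u = - \frac{15}{11} - \frac{5}{-9} = \left(-15\right) \frac{1}{11} - - \frac{5}{9} = - \frac{15}{11} + \frac{5}{9} = - \frac{80}{99} \approx -0.80808$)
$u + 35 \left(-14\right) = - \frac{80}{99} + 35 \left(-14\right) = - \frac{80}{99} - 490 = - \frac{48590}{99}$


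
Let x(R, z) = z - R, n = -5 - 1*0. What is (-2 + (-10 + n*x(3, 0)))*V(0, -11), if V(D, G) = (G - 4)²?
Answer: 675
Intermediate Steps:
V(D, G) = (-4 + G)²
n = -5 (n = -5 + 0 = -5)
(-2 + (-10 + n*x(3, 0)))*V(0, -11) = (-2 + (-10 - 5*(0 - 1*3)))*(-4 - 11)² = (-2 + (-10 - 5*(0 - 3)))*(-15)² = (-2 + (-10 - 5*(-3)))*225 = (-2 + (-10 + 15))*225 = (-2 + 5)*225 = 3*225 = 675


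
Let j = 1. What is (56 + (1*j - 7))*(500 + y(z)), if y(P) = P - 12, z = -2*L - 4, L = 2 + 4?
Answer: 23600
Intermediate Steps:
L = 6
z = -16 (z = -2*6 - 4 = -12 - 4 = -16)
y(P) = -12 + P
(56 + (1*j - 7))*(500 + y(z)) = (56 + (1*1 - 7))*(500 + (-12 - 16)) = (56 + (1 - 7))*(500 - 28) = (56 - 6)*472 = 50*472 = 23600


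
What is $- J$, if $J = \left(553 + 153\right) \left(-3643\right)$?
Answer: $2571958$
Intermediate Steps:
$J = -2571958$ ($J = 706 \left(-3643\right) = -2571958$)
$- J = \left(-1\right) \left(-2571958\right) = 2571958$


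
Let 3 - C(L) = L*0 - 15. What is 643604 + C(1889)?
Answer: 643622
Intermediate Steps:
C(L) = 18 (C(L) = 3 - (L*0 - 15) = 3 - (0 - 15) = 3 - 1*(-15) = 3 + 15 = 18)
643604 + C(1889) = 643604 + 18 = 643622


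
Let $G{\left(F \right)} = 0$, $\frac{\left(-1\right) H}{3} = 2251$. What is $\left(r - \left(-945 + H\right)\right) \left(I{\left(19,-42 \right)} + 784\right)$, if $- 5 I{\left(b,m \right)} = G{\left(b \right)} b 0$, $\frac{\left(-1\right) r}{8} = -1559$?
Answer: $15813280$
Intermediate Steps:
$H = -6753$ ($H = \left(-3\right) 2251 = -6753$)
$r = 12472$ ($r = \left(-8\right) \left(-1559\right) = 12472$)
$I{\left(b,m \right)} = 0$ ($I{\left(b,m \right)} = - \frac{0 b 0}{5} = - \frac{0 \cdot 0}{5} = \left(- \frac{1}{5}\right) 0 = 0$)
$\left(r - \left(-945 + H\right)\right) \left(I{\left(19,-42 \right)} + 784\right) = \left(12472 + \left(945 - -6753\right)\right) \left(0 + 784\right) = \left(12472 + \left(945 + 6753\right)\right) 784 = \left(12472 + 7698\right) 784 = 20170 \cdot 784 = 15813280$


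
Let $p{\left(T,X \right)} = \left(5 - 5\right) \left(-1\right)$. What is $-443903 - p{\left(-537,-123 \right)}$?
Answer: $-443903$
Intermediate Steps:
$p{\left(T,X \right)} = 0$ ($p{\left(T,X \right)} = 0 \left(-1\right) = 0$)
$-443903 - p{\left(-537,-123 \right)} = -443903 - 0 = -443903 + 0 = -443903$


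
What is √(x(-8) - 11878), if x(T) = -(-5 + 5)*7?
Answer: I*√11878 ≈ 108.99*I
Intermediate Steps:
x(T) = 0 (x(T) = -0*7 = -1*0 = 0)
√(x(-8) - 11878) = √(0 - 11878) = √(-11878) = I*√11878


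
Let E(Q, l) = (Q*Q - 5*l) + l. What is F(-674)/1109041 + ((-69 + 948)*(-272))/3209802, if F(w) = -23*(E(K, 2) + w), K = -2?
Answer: -35850790370/593300336647 ≈ -0.060426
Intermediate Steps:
E(Q, l) = Q**2 - 4*l (E(Q, l) = (Q**2 - 5*l) + l = Q**2 - 4*l)
F(w) = 92 - 23*w (F(w) = -23*(((-2)**2 - 4*2) + w) = -23*((4 - 8) + w) = -23*(-4 + w) = 92 - 23*w)
F(-674)/1109041 + ((-69 + 948)*(-272))/3209802 = (92 - 23*(-674))/1109041 + ((-69 + 948)*(-272))/3209802 = (92 + 15502)*(1/1109041) + (879*(-272))*(1/3209802) = 15594*(1/1109041) - 239088*1/3209802 = 15594/1109041 - 39848/534967 = -35850790370/593300336647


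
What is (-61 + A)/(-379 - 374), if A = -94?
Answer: 155/753 ≈ 0.20584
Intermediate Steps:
(-61 + A)/(-379 - 374) = (-61 - 94)/(-379 - 374) = -155/(-753) = -155*(-1/753) = 155/753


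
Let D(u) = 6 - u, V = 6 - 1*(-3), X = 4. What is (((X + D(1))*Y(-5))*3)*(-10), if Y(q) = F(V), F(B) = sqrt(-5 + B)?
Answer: -540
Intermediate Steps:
V = 9 (V = 6 + 3 = 9)
Y(q) = 2 (Y(q) = sqrt(-5 + 9) = sqrt(4) = 2)
(((X + D(1))*Y(-5))*3)*(-10) = (((4 + (6 - 1*1))*2)*3)*(-10) = (((4 + (6 - 1))*2)*3)*(-10) = (((4 + 5)*2)*3)*(-10) = ((9*2)*3)*(-10) = (18*3)*(-10) = 54*(-10) = -540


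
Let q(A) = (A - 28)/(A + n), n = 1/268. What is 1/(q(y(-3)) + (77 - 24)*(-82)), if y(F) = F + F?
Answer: -1607/6974910 ≈ -0.00023040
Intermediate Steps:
n = 1/268 ≈ 0.0037313
y(F) = 2*F
q(A) = (-28 + A)/(1/268 + A) (q(A) = (A - 28)/(A + 1/268) = (-28 + A)/(1/268 + A))
1/(q(y(-3)) + (77 - 24)*(-82)) = 1/(268*(-28 + 2*(-3))/(1 + 268*(2*(-3))) + (77 - 24)*(-82)) = 1/(268*(-28 - 6)/(1 + 268*(-6)) + 53*(-82)) = 1/(268*(-34)/(1 - 1608) - 4346) = 1/(268*(-34)/(-1607) - 4346) = 1/(268*(-1/1607)*(-34) - 4346) = 1/(9112/1607 - 4346) = 1/(-6974910/1607) = -1607/6974910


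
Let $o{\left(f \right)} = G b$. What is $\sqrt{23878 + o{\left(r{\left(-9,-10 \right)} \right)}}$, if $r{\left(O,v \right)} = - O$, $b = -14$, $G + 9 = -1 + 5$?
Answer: $2 \sqrt{5987} \approx 154.75$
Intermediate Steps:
$G = -5$ ($G = -9 + \left(-1 + 5\right) = -9 + 4 = -5$)
$o{\left(f \right)} = 70$ ($o{\left(f \right)} = \left(-5\right) \left(-14\right) = 70$)
$\sqrt{23878 + o{\left(r{\left(-9,-10 \right)} \right)}} = \sqrt{23878 + 70} = \sqrt{23948} = 2 \sqrt{5987}$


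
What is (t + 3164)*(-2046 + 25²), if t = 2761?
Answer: -8419425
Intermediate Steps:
(t + 3164)*(-2046 + 25²) = (2761 + 3164)*(-2046 + 25²) = 5925*(-2046 + 625) = 5925*(-1421) = -8419425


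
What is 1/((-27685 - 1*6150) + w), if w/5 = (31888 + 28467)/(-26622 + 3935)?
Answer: -22687/767916420 ≈ -2.9544e-5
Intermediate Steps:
w = -301775/22687 (w = 5*((31888 + 28467)/(-26622 + 3935)) = 5*(60355/(-22687)) = 5*(60355*(-1/22687)) = 5*(-60355/22687) = -301775/22687 ≈ -13.302)
1/((-27685 - 1*6150) + w) = 1/((-27685 - 1*6150) - 301775/22687) = 1/((-27685 - 6150) - 301775/22687) = 1/(-33835 - 301775/22687) = 1/(-767916420/22687) = -22687/767916420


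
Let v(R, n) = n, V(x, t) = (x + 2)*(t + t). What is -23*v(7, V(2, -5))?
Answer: 920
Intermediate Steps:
V(x, t) = 2*t*(2 + x) (V(x, t) = (2 + x)*(2*t) = 2*t*(2 + x))
-23*v(7, V(2, -5)) = -46*(-5)*(2 + 2) = -46*(-5)*4 = -23*(-40) = 920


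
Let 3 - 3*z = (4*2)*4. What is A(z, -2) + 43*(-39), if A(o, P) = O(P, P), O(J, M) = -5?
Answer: -1682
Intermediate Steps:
z = -29/3 (z = 1 - 4*2*4/3 = 1 - 8*4/3 = 1 - 1/3*32 = 1 - 32/3 = -29/3 ≈ -9.6667)
A(o, P) = -5
A(z, -2) + 43*(-39) = -5 + 43*(-39) = -5 - 1677 = -1682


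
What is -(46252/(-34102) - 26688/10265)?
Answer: 692445478/175028515 ≈ 3.9562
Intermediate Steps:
-(46252/(-34102) - 26688/10265) = -(46252*(-1/34102) - 26688*1/10265) = -(-23126/17051 - 26688/10265) = -1*(-692445478/175028515) = 692445478/175028515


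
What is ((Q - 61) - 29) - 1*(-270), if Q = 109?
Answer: 289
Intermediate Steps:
((Q - 61) - 29) - 1*(-270) = ((109 - 61) - 29) - 1*(-270) = (48 - 29) + 270 = 19 + 270 = 289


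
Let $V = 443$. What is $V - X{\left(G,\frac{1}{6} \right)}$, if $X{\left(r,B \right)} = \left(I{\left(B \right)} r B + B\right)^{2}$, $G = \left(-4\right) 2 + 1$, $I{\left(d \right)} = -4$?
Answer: $\frac{15107}{36} \approx 419.64$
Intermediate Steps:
$G = -7$ ($G = -8 + 1 = -7$)
$X{\left(r,B \right)} = \left(B - 4 B r\right)^{2}$ ($X{\left(r,B \right)} = \left(- 4 r B + B\right)^{2} = \left(- 4 B r + B\right)^{2} = \left(B - 4 B r\right)^{2}$)
$V - X{\left(G,\frac{1}{6} \right)} = 443 - \left(\frac{1}{6}\right)^{2} \left(1 - -28\right)^{2} = 443 - \frac{\left(1 + 28\right)^{2}}{36} = 443 - \frac{29^{2}}{36} = 443 - \frac{1}{36} \cdot 841 = 443 - \frac{841}{36} = \frac{15107}{36}$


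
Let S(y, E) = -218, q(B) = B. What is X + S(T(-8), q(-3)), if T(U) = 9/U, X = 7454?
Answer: 7236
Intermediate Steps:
X + S(T(-8), q(-3)) = 7454 - 218 = 7236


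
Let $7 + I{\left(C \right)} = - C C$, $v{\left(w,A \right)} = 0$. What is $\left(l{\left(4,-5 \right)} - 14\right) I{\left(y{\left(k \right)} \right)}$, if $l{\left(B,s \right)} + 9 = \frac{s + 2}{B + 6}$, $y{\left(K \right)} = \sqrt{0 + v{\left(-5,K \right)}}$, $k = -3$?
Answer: $\frac{1631}{10} \approx 163.1$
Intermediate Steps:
$y{\left(K \right)} = 0$ ($y{\left(K \right)} = \sqrt{0 + 0} = \sqrt{0} = 0$)
$l{\left(B,s \right)} = -9 + \frac{2 + s}{6 + B}$ ($l{\left(B,s \right)} = -9 + \frac{s + 2}{B + 6} = -9 + \frac{2 + s}{6 + B}$)
$I{\left(C \right)} = -7 - C^{2}$ ($I{\left(C \right)} = -7 + - C C = -7 - C^{2}$)
$\left(l{\left(4,-5 \right)} - 14\right) I{\left(y{\left(k \right)} \right)} = \left(\frac{-52 - 5 - 36}{6 + 4} - 14\right) \left(-7 - 0^{2}\right) = \left(\frac{-52 - 5 - 36}{10} - 14\right) \left(-7 - 0\right) = \left(\frac{1}{10} \left(-93\right) - 14\right) \left(-7 + 0\right) = \left(- \frac{93}{10} - 14\right) \left(-7\right) = \left(- \frac{233}{10}\right) \left(-7\right) = \frac{1631}{10}$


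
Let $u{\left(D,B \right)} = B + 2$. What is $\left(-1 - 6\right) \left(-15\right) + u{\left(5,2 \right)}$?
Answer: $109$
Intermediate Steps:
$u{\left(D,B \right)} = 2 + B$
$\left(-1 - 6\right) \left(-15\right) + u{\left(5,2 \right)} = \left(-1 - 6\right) \left(-15\right) + \left(2 + 2\right) = \left(-7\right) \left(-15\right) + 4 = 105 + 4 = 109$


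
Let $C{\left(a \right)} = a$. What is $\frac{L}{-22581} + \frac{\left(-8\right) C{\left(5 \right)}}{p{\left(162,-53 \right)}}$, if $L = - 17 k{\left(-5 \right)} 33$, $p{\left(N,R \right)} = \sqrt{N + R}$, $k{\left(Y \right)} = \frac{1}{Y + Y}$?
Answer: $- \frac{187}{75270} - \frac{40 \sqrt{109}}{109} \approx -3.8338$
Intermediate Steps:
$k{\left(Y \right)} = \frac{1}{2 Y}$
$L = \frac{561}{10}$ ($L = - 17 \frac{1}{2 \left(-5\right)} 33 = - 17 \cdot \frac{1}{2} \left(- \frac{1}{5}\right) 33 = \left(-17\right) \left(- \frac{1}{10}\right) 33 = \frac{17}{10} \cdot 33 = \frac{561}{10} \approx 56.1$)
$\frac{L}{-22581} + \frac{\left(-8\right) C{\left(5 \right)}}{p{\left(162,-53 \right)}} = \frac{561}{10 \left(-22581\right)} + \frac{\left(-8\right) 5}{\sqrt{162 - 53}} = \frac{561}{10} \left(- \frac{1}{22581}\right) - \frac{40}{\sqrt{109}} = - \frac{187}{75270} - 40 \frac{\sqrt{109}}{109} = - \frac{187}{75270} - \frac{40 \sqrt{109}}{109}$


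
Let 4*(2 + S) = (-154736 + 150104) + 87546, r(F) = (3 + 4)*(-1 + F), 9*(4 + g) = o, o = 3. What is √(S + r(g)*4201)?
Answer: I*√4194222/6 ≈ 341.33*I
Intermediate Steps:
g = -11/3 (g = -4 + (⅑)*3 = -4 + ⅓ = -11/3 ≈ -3.6667)
r(F) = -7 + 7*F (r(F) = 7*(-1 + F) = -7 + 7*F)
S = 41453/2 (S = -2 + ((-154736 + 150104) + 87546)/4 = -2 + (-4632 + 87546)/4 = -2 + (¼)*82914 = -2 + 41457/2 = 41453/2 ≈ 20727.)
√(S + r(g)*4201) = √(41453/2 + (-7 + 7*(-11/3))*4201) = √(41453/2 + (-7 - 77/3)*4201) = √(41453/2 - 98/3*4201) = √(41453/2 - 411698/3) = √(-699037/6) = I*√4194222/6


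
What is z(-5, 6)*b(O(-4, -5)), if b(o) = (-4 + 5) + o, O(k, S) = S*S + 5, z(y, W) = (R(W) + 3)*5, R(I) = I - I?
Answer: 465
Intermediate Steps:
R(I) = 0
z(y, W) = 15 (z(y, W) = (0 + 3)*5 = 3*5 = 15)
O(k, S) = 5 + S**2 (O(k, S) = S**2 + 5 = 5 + S**2)
b(o) = 1 + o
z(-5, 6)*b(O(-4, -5)) = 15*(1 + (5 + (-5)**2)) = 15*(1 + (5 + 25)) = 15*(1 + 30) = 15*31 = 465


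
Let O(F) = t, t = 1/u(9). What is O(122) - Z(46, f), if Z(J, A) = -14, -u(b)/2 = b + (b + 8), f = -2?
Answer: 727/52 ≈ 13.981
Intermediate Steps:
u(b) = -16 - 4*b (u(b) = -2*(b + (b + 8)) = -2*(b + (8 + b)) = -2*(8 + 2*b) = -16 - 4*b)
t = -1/52 (t = 1/(-16 - 4*9) = 1/(-16 - 36) = 1/(-52) = -1/52 ≈ -0.019231)
O(F) = -1/52
O(122) - Z(46, f) = -1/52 - 1*(-14) = -1/52 + 14 = 727/52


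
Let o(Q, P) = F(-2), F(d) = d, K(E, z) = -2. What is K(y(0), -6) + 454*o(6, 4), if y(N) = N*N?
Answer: -910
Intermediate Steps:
y(N) = N**2
o(Q, P) = -2
K(y(0), -6) + 454*o(6, 4) = -2 + 454*(-2) = -2 - 908 = -910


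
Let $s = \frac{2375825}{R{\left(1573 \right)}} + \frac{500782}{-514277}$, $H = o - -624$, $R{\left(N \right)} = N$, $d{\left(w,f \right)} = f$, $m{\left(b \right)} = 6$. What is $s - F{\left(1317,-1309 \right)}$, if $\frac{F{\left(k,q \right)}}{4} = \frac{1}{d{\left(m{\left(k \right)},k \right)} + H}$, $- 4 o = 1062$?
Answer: $\frac{4091713391282321}{2710817323071} \approx 1509.4$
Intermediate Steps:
$o = - \frac{531}{2}$ ($o = \left(- \frac{1}{4}\right) 1062 = - \frac{531}{2} \approx -265.5$)
$H = \frac{717}{2}$ ($H = - \frac{531}{2} - -624 = - \frac{531}{2} + 624 = \frac{717}{2} \approx 358.5$)
$F{\left(k,q \right)} = \frac{4}{\frac{717}{2} + k}$ ($F{\left(k,q \right)} = \frac{4}{k + \frac{717}{2}} = \frac{4}{\frac{717}{2} + k}$)
$s = \frac{1221044423439}{808957721}$ ($s = \frac{2375825}{1573} + \frac{500782}{-514277} = 2375825 \cdot \frac{1}{1573} + 500782 \left(- \frac{1}{514277}\right) = \frac{2375825}{1573} - \frac{500782}{514277} = \frac{1221044423439}{808957721} \approx 1509.4$)
$s - F{\left(1317,-1309 \right)} = \frac{1221044423439}{808957721} - \frac{8}{717 + 2 \cdot 1317} = \frac{1221044423439}{808957721} - \frac{8}{717 + 2634} = \frac{1221044423439}{808957721} - \frac{8}{3351} = \frac{4091713391282321}{2710817323071}$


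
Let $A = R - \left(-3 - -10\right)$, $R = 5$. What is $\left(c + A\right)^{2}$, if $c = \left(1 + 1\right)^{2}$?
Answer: $4$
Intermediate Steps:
$A = -2$ ($A = 5 - \left(-3 - -10\right) = 5 - \left(-3 + 10\right) = 5 - 7 = -2$)
$c = 4$ ($c = 2^{2} = 4$)
$\left(c + A\right)^{2} = \left(4 - 2\right)^{2} = 2^{2} = 4$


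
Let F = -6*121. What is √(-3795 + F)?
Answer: I*√4521 ≈ 67.238*I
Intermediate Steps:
F = -726 (F = -1*726 = -726)
√(-3795 + F) = √(-3795 - 726) = √(-4521) = I*√4521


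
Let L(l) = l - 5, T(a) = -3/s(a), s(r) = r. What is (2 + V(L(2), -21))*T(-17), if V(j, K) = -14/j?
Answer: 20/17 ≈ 1.1765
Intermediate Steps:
T(a) = -3/a
L(l) = -5 + l
(2 + V(L(2), -21))*T(-17) = (2 - 14/(-5 + 2))*(-3/(-17)) = (2 - 14/(-3))*(-3*(-1/17)) = (2 - 14*(-1/3))*(3/17) = (2 + 14/3)*(3/17) = (20/3)*(3/17) = 20/17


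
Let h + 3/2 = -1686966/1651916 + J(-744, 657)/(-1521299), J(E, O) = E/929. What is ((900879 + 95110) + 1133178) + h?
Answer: 1242703364823796719569/583657757400809 ≈ 2.1292e+6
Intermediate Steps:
J(E, O) = E/929 (J(E, O) = E*(1/929) = E/929)
h = -1471528011576534/583657757400809 (h = -3/2 + (-1686966/1651916 + ((1/929)*(-744))/(-1521299)) = -3/2 + (-1686966*1/1651916 - 744/929*(-1/1521299)) = -3/2 + (-843483/825958 + 744/1413286771) = -3/2 - 1192082750950641/1167315514801618 = -1471528011576534/583657757400809 ≈ -2.5212)
((900879 + 95110) + 1133178) + h = ((900879 + 95110) + 1133178) - 1471528011576534/583657757400809 = (995989 + 1133178) - 1471528011576534/583657757400809 = 2129167 - 1471528011576534/583657757400809 = 1242703364823796719569/583657757400809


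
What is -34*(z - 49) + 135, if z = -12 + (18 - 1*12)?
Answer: 2005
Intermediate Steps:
z = -6 (z = -12 + (18 - 12) = -12 + 6 = -6)
-34*(z - 49) + 135 = -34*(-6 - 49) + 135 = -34*(-55) + 135 = 1870 + 135 = 2005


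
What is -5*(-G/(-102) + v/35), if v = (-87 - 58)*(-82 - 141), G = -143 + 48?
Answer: -3294845/714 ≈ -4614.6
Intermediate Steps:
G = -95
v = 32335 (v = -145*(-223) = 32335)
-5*(-G/(-102) + v/35) = -5*(-1*(-95)/(-102) + 32335/35) = -5*(95*(-1/102) + 32335*(1/35)) = -5*(-95/102 + 6467/7) = -5*658969/714 = -3294845/714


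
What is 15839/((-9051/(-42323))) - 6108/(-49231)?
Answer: 4714607558545/63655683 ≈ 74064.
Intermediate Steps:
15839/((-9051/(-42323))) - 6108/(-49231) = 15839/((-9051*(-1/42323))) - 6108*(-1/49231) = 15839/(9051/42323) + 6108/49231 = 15839*(42323/9051) + 6108/49231 = 670353997/9051 + 6108/49231 = 4714607558545/63655683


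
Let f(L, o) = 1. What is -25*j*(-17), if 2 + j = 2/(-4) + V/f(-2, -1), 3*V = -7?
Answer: -12325/6 ≈ -2054.2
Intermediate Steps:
V = -7/3 (V = (⅓)*(-7) = -7/3 ≈ -2.3333)
j = -29/6 (j = -2 + (2/(-4) - 7/3/1) = -2 + (2*(-¼) - 7/3*1) = -2 + (-½ - 7/3) = -2 - 17/6 = -29/6 ≈ -4.8333)
-25*j*(-17) = -25*(-29/6)*(-17) = (725/6)*(-17) = -12325/6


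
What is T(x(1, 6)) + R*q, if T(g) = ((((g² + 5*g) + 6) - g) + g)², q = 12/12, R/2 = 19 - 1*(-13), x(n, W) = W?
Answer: 5248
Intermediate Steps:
R = 64 (R = 2*(19 - 1*(-13)) = 2*(19 + 13) = 2*32 = 64)
q = 1 (q = 12*(1/12) = 1)
T(g) = (6 + g² + 5*g)² (T(g) = (((6 + g² + 5*g) - g) + g)² = ((6 + g² + 4*g) + g)² = (6 + g² + 5*g)²)
T(x(1, 6)) + R*q = (6 + 6² + 5*6)² + 64*1 = (6 + 36 + 30)² + 64 = 72² + 64 = 5184 + 64 = 5248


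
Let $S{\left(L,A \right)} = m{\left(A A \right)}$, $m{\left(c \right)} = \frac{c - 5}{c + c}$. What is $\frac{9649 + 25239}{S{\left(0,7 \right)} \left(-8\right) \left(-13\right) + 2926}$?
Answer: $\frac{854756}{72831} \approx 11.736$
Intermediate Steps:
$m{\left(c \right)} = \frac{-5 + c}{2 c}$
$S{\left(L,A \right)} = \frac{-5 + A^{2}}{2 A^{2}}$ ($S{\left(L,A \right)} = \frac{-5 + A A}{2 A A} = \frac{-5 + A^{2}}{2 A^{2}}$)
$\frac{9649 + 25239}{S{\left(0,7 \right)} \left(-8\right) \left(-13\right) + 2926} = \frac{9649 + 25239}{\frac{-5 + 7^{2}}{2 \cdot 49} \left(-8\right) \left(-13\right) + 2926} = \frac{34888}{\frac{1}{2} \cdot \frac{1}{49} \left(-5 + 49\right) \left(-8\right) \left(-13\right) + 2926} = \frac{34888}{\frac{1}{2} \cdot \frac{1}{49} \cdot 44 \left(-8\right) \left(-13\right) + 2926} = \frac{34888}{\frac{22}{49} \left(-8\right) \left(-13\right) + 2926} = \frac{34888}{\left(- \frac{176}{49}\right) \left(-13\right) + 2926} = \frac{34888}{\frac{2288}{49} + 2926} = \frac{34888}{\frac{145662}{49}} = 34888 \cdot \frac{49}{145662} = \frac{854756}{72831}$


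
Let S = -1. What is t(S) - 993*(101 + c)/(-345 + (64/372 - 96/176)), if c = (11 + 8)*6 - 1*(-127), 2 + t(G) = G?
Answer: 346356987/353317 ≈ 980.30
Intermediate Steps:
t(G) = -2 + G
c = 241 (c = 19*6 + 127 = 114 + 127 = 241)
t(S) - 993*(101 + c)/(-345 + (64/372 - 96/176)) = (-2 - 1) - 993*(101 + 241)/(-345 + (64/372 - 96/176)) = -3 - 339606/(-345 + (64*(1/372) - 96*1/176)) = -3 - 339606/(-345 + (16/93 - 6/11)) = -3 - 339606/(-345 - 382/1023) = -3 - 339606/(-353317/1023) = -3 - 339606*(-1023)/353317 = -3 - 993*(-349866/353317) = -3 + 347416938/353317 = 346356987/353317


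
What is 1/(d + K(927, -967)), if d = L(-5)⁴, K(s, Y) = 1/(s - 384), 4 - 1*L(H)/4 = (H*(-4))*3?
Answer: 543/1367073619969 ≈ 3.9720e-10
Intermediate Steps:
L(H) = 16 + 48*H (L(H) = 16 - 4*H*(-4)*3 = 16 - 4*(-4*H)*3 = 16 - (-48)*H = 16 + 48*H)
K(s, Y) = 1/(-384 + s)
d = 2517630976 (d = (16 + 48*(-5))⁴ = (16 - 240)⁴ = (-224)⁴ = 2517630976)
1/(d + K(927, -967)) = 1/(2517630976 + 1/(-384 + 927)) = 1/(2517630976 + 1/543) = 1/(1367073619969/543) = 543/1367073619969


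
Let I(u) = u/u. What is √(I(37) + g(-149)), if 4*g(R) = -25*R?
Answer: √3729/2 ≈ 30.533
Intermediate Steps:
g(R) = -25*R/4 (g(R) = (-25*R)/4 = -25*R/4)
I(u) = 1
√(I(37) + g(-149)) = √(1 - 25/4*(-149)) = √(1 + 3725/4) = √(3729/4) = √3729/2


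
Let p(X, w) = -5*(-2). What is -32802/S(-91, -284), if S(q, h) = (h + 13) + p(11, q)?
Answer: 10934/87 ≈ 125.68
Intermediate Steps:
p(X, w) = 10
S(q, h) = 23 + h (S(q, h) = (h + 13) + 10 = (13 + h) + 10 = 23 + h)
-32802/S(-91, -284) = -32802/(23 - 284) = -32802/(-261) = -32802*(-1/261) = 10934/87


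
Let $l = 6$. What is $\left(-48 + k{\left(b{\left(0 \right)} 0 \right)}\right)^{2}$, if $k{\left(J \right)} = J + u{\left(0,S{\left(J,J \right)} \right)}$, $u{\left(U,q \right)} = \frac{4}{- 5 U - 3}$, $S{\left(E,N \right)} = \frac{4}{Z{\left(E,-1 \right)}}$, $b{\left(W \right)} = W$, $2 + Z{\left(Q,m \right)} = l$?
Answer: $\frac{21904}{9} \approx 2433.8$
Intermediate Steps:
$Z{\left(Q,m \right)} = 4$ ($Z{\left(Q,m \right)} = -2 + 6 = 4$)
$S{\left(E,N \right)} = 1$ ($S{\left(E,N \right)} = \frac{4}{4} = 4 \cdot \frac{1}{4} = 1$)
$u{\left(U,q \right)} = \frac{4}{-3 - 5 U}$
$k{\left(J \right)} = - \frac{4}{3} + J$ ($k{\left(J \right)} = J - \frac{4}{3 + 5 \cdot 0} = J - \frac{4}{3 + 0} = J - \frac{4}{3} = - \frac{4}{3} + J$)
$\left(-48 + k{\left(b{\left(0 \right)} 0 \right)}\right)^{2} = \left(-48 + \left(- \frac{4}{3} + 0 \cdot 0\right)\right)^{2} = \left(-48 + \left(- \frac{4}{3} + 0\right)\right)^{2} = \left(-48 - \frac{4}{3}\right)^{2} = \left(- \frac{148}{3}\right)^{2} = \frac{21904}{9}$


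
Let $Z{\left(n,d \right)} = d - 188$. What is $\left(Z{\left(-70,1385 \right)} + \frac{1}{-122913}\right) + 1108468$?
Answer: $\frac{136392254144}{122913} \approx 1.1097 \cdot 10^{6}$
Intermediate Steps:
$Z{\left(n,d \right)} = -188 + d$
$\left(Z{\left(-70,1385 \right)} + \frac{1}{-122913}\right) + 1108468 = \left(\left(-188 + 1385\right) + \frac{1}{-122913}\right) + 1108468 = \left(1197 - \frac{1}{122913}\right) + 1108468 = \frac{147126860}{122913} + 1108468 = \frac{136392254144}{122913}$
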